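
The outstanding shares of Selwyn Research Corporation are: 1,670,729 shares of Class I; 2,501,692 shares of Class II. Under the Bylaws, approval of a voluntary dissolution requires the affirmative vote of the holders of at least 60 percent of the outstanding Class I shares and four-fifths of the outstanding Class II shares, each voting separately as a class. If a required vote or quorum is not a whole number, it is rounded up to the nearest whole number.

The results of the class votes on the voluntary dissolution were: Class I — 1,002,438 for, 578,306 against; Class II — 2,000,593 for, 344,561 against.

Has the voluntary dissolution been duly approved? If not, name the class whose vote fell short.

Not approved — the Class II shares did not give the required vote.

Class I: 3/5 of 1670729 = 1002437.40, rounded up to 1002438; 1,002,438 required, 1,002,438 in favor — approved.
Class II: 4/5 of 2501692 = 2001353.60, rounded up to 2001354; 2,001,354 required, 2,000,593 in favor — not approved.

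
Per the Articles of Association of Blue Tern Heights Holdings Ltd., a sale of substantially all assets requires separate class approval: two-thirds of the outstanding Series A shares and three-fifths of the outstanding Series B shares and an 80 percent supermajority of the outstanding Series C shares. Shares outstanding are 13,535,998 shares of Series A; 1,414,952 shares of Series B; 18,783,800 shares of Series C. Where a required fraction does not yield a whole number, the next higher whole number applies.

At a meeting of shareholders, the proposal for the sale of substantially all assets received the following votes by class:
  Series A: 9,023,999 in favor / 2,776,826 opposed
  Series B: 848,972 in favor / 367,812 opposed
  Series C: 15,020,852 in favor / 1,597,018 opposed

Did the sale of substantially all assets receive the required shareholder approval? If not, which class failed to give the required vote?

Series A: 2/3 of 13535998 = 9023998.67, rounded up to 9023999; 9,023,999 required, 9,023,999 in favor — approved.
Series B: 3/5 of 1414952 = 848971.20, rounded up to 848972; 848,972 required, 848,972 in favor — approved.
Series C: 4/5 of 18783800 = 15027040; 15,027,040 required, 15,020,852 in favor — not approved.

Not approved — the Series C shares did not give the required vote.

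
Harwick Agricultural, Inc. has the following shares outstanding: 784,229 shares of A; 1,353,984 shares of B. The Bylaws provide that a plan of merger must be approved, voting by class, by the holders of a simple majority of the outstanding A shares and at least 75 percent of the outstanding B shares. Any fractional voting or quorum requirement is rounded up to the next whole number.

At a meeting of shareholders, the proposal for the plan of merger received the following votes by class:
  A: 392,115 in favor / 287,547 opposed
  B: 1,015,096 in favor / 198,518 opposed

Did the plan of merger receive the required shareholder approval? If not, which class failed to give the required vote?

Not approved — the B shares did not give the required vote.

A: a majority of 784229 is 392115; 392,115 required, 392,115 in favor — approved.
B: 3/4 of 1353984 = 1015488; 1,015,488 required, 1,015,096 in favor — not approved.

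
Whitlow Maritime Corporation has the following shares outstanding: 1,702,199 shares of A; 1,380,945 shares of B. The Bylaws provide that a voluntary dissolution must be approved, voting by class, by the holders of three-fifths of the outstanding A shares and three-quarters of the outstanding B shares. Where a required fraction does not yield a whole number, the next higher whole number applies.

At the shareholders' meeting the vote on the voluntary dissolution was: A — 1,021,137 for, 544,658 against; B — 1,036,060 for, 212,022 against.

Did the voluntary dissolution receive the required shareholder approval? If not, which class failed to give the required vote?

A: 3/5 of 1702199 = 1021319.40, rounded up to 1021320; 1,021,320 required, 1,021,137 in favor — not approved.
B: 3/4 of 1380945 = 1035708.75, rounded up to 1035709; 1,035,709 required, 1,036,060 in favor — approved.

Not approved — the A shares did not give the required vote.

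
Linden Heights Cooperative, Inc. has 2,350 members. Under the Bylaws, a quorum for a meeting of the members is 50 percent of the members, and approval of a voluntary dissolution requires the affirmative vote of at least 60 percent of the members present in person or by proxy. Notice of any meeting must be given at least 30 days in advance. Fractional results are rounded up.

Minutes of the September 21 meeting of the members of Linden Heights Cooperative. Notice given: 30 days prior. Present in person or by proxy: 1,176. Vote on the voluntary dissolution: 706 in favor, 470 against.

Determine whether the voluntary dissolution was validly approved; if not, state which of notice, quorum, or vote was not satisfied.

Valid — all requirements satisfied.

Notice: 30 days given; 30 required. Satisfied.
Quorum: 50% of 2,350 = 1,175; 1,176 present. Satisfied.
Vote: requires three-fifths of those present (1,176); 3/5 of 1176 = 705.60, rounded up to 706, so 706 needed; 706 in favor. Satisfied.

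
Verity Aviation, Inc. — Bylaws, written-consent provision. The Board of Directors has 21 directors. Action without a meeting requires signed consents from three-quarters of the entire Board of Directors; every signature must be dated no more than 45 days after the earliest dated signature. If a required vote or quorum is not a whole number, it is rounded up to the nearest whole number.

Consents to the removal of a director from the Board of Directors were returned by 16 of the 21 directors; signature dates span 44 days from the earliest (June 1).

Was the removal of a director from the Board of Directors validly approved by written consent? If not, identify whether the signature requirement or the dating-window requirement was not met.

Effective — both the signature and dating-window requirements are satisfied.

Signatures required: three-quarters of 21 — 3/4 of 21 = 15.75, rounded up to 16, so 16 needed; 16 signed. Sufficient.
Dating window: the latest signature is 44 days after the earliest; the limit is 45 days. Within the window.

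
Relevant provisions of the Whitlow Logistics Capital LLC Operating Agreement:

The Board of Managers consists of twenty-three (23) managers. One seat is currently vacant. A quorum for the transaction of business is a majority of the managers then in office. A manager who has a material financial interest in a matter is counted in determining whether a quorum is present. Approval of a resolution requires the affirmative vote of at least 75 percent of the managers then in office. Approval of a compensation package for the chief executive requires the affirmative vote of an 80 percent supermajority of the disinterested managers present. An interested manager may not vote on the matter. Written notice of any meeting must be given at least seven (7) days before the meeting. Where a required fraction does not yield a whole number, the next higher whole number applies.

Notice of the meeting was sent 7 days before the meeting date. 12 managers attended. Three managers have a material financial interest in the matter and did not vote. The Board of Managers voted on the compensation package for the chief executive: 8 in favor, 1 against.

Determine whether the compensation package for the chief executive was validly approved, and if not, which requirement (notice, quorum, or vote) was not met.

Valid — all requirements satisfied.

Notice: 7 days given; 7 required (7 ≥ 7). Satisfied.
Quorum: 12 present (interested managers count toward quorum); quorum is 12. Satisfied.
Vote: the compensation package for the chief executive requires four-fifths of the disinterested managers present (12 − 3 = 9). 4/5 of 9 = 7.20, rounded up to 8, so 8 affirmative votes are needed; 8 voted in favor. Satisfied.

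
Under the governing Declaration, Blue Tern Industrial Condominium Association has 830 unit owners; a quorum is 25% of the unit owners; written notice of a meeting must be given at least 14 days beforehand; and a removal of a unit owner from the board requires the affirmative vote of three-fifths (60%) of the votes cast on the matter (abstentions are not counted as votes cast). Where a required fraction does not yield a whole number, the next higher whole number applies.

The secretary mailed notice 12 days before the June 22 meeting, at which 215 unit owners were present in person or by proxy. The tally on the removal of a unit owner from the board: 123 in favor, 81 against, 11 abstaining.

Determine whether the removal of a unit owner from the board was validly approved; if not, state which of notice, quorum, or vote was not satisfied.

Notice: 12 days given; 14 required. Not satisfied.
Quorum: 25% of 830 = 207.50, rounded up to 208; 215 present. Satisfied.
Vote: requires three-fifths of the votes cast (215 − 11 abstaining = 204); 3/5 of 204 = 122.40, rounded up to 123, so 123 needed; 123 in favor. Satisfied.

Invalid — notice requirement not satisfied.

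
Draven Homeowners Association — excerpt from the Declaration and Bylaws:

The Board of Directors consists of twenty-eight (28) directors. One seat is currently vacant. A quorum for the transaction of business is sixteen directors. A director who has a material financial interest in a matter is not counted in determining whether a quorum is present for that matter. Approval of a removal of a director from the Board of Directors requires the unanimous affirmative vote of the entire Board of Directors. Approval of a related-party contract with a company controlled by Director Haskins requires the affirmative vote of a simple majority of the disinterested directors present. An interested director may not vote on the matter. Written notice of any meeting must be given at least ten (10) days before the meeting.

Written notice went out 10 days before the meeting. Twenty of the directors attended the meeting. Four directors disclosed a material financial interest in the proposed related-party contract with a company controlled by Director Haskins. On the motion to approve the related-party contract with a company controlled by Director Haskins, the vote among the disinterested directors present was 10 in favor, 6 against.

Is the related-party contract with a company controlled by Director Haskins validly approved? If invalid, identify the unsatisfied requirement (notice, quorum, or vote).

Notice: 10 days given; 10 required (10 ≥ 10). Satisfied.
Quorum: 20 present, but the 4 interested directors do not count, leaving 16. Quorum is 16. Satisfied.
Vote: the related-party contract with a company controlled by Director Haskins requires a majority of the disinterested directors present (20 − 4 = 16). A majority of 16 is 9, so 9 affirmative votes are needed; 10 voted in favor. Satisfied.

Valid — all requirements satisfied.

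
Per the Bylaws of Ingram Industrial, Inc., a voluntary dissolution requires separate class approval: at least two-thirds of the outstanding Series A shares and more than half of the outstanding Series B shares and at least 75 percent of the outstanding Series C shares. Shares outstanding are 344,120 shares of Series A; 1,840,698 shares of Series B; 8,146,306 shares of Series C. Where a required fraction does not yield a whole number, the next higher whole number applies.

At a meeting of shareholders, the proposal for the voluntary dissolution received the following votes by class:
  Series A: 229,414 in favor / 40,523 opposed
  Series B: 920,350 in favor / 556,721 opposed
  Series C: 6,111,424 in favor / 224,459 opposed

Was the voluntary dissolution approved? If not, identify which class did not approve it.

Series A: 2/3 of 344120 = 229413.33, rounded up to 229414; 229,414 required, 229,414 in favor — approved.
Series B: a majority of 1840698 is 920350; 920,350 required, 920,350 in favor — approved.
Series C: 3/4 of 8146306 = 6109729.50, rounded up to 6109730; 6,109,730 required, 6,111,424 in favor — approved.

Approved — every class gave the required vote.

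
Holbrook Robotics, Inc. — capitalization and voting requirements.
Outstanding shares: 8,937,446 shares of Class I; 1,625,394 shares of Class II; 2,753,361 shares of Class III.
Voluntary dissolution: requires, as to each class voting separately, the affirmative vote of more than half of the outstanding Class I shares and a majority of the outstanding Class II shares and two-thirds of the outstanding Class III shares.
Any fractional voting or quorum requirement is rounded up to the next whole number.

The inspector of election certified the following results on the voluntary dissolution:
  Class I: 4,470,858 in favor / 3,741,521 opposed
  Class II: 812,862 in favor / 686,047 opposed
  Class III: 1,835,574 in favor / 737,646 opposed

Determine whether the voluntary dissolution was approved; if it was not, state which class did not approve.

Class I: a majority of 8937446 is 4468724; 4,468,724 required, 4,470,858 in favor — approved.
Class II: a majority of 1625394 is 812698; 812,698 required, 812,862 in favor — approved.
Class III: 2/3 of 2753361 = 1835574; 1,835,574 required, 1,835,574 in favor — approved.

Approved — every class gave the required vote.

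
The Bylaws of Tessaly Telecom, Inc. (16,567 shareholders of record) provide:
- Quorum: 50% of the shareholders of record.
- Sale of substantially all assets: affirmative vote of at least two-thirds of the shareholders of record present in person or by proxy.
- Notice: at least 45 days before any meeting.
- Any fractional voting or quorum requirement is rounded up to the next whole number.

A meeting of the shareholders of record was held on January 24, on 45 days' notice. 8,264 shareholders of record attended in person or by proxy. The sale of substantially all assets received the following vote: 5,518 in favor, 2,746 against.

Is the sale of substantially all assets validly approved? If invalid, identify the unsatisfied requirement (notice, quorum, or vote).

Invalid — quorum requirement not satisfied.

Notice: 45 days given; 45 required. Satisfied.
Quorum: 50% of 16,567 = 8,283.50, rounded up to 8,284; 8,264 present. Not satisfied.
Vote: requires two-thirds of those present (8,264); 2/3 of 8264 = 5509.33, rounded up to 5510, so 5,510 needed; 5,518 in favor. Satisfied.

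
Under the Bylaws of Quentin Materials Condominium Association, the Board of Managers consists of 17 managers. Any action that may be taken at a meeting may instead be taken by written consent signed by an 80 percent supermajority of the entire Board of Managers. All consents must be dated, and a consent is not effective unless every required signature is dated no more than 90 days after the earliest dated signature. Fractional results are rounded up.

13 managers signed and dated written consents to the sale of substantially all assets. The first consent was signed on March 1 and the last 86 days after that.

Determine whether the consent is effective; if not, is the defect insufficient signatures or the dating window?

Not effective — insufficient signatures.

Signatures required: an 80 percent supermajority of 17 — 4/5 of 17 = 13.60, rounded up to 14, so 14 needed; 13 signed. Insufficient.
Dating window: the latest signature is 86 days after the earliest; the limit is 90 days. Within the window.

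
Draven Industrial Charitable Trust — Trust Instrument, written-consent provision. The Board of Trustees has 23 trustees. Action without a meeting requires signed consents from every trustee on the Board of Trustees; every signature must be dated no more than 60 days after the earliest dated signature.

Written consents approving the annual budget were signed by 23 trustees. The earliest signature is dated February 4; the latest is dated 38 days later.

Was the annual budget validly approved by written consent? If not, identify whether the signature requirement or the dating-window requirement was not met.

Signatures required: every one of 23 — unanimous means all 23, so 23 needed; 23 signed. Sufficient.
Dating window: the latest signature is 38 days after the earliest; the limit is 60 days. Within the window.

Effective — both the signature and dating-window requirements are satisfied.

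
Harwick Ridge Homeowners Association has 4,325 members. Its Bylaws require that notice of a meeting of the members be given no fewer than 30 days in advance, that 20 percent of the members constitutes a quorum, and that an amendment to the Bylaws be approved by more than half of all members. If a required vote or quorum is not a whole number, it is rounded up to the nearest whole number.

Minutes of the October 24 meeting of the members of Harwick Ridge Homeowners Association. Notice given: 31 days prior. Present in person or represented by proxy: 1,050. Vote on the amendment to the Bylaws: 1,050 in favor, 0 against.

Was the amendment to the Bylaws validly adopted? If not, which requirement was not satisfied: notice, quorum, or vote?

Invalid — vote requirement not satisfied.

Notice: 31 days given; 30 required. Satisfied.
Quorum: 20% of 4,325 = 865; 1,050 present. Satisfied.
Vote: requires a majority of all members (4,325); a majority of 4325 is 2163, so 2,163 needed; 1,050 in favor. Not satisfied.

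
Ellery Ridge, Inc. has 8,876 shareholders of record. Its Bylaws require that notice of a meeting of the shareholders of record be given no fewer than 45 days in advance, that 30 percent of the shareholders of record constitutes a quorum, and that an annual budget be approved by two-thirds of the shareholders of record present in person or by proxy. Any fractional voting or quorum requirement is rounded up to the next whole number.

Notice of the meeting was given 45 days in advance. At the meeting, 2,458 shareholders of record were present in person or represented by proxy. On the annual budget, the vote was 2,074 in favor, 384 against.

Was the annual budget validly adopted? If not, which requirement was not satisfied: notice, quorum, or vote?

Notice: 45 days given; 45 required. Satisfied.
Quorum: 30% of 8,876 = 2,662.80, rounded up to 2,663; 2,458 present. Not satisfied.
Vote: requires two-thirds of those present (2,458); 2/3 of 2458 = 1638.67, rounded up to 1639, so 1,639 needed; 2,074 in favor. Satisfied.

Invalid — quorum requirement not satisfied.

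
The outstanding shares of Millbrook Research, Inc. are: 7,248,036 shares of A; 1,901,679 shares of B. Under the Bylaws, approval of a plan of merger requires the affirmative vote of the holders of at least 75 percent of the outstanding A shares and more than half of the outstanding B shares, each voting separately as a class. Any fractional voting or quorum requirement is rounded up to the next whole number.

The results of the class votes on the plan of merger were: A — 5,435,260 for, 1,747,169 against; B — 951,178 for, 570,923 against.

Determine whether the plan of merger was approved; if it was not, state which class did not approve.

Not approved — the A shares did not give the required vote.

A: 3/4 of 7248036 = 5436027; 5,436,027 required, 5,435,260 in favor — not approved.
B: a majority of 1901679 is 950840; 950,840 required, 951,178 in favor — approved.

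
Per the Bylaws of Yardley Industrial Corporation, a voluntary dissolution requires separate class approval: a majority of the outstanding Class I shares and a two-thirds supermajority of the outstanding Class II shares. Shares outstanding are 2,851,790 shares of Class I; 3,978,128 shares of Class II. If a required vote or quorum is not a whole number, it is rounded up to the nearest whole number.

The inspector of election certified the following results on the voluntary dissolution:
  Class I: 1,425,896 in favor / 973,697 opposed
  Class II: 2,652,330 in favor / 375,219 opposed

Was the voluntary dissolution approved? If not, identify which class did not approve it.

Class I: a majority of 2851790 is 1425896; 1,425,896 required, 1,425,896 in favor — approved.
Class II: 2/3 of 3978128 = 2652085.33, rounded up to 2652086; 2,652,086 required, 2,652,330 in favor — approved.

Approved — every class gave the required vote.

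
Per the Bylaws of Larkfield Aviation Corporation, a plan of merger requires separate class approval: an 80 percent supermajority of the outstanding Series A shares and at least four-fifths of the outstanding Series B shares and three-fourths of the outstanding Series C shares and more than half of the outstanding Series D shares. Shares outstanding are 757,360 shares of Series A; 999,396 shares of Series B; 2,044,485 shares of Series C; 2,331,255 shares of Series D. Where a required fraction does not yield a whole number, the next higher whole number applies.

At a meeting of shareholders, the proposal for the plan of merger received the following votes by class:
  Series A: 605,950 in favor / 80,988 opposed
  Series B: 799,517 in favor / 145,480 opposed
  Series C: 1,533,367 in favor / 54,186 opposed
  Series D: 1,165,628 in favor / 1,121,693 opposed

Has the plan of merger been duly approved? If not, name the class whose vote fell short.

Series A: 4/5 of 757360 = 605888; 605,888 required, 605,950 in favor — approved.
Series B: 4/5 of 999396 = 799516.80, rounded up to 799517; 799,517 required, 799,517 in favor — approved.
Series C: 3/4 of 2044485 = 1533363.75, rounded up to 1533364; 1,533,364 required, 1,533,367 in favor — approved.
Series D: a majority of 2331255 is 1165628; 1,165,628 required, 1,165,628 in favor — approved.

Approved — every class gave the required vote.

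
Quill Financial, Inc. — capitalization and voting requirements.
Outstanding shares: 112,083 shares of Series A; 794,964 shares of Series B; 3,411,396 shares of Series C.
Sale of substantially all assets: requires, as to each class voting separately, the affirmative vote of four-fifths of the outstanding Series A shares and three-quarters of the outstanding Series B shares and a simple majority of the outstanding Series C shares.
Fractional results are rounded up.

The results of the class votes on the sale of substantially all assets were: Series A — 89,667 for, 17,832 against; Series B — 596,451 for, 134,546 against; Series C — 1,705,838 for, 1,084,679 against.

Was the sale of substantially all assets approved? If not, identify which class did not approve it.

Series A: 4/5 of 112083 = 89666.40, rounded up to 89667; 89,667 required, 89,667 in favor — approved.
Series B: 3/4 of 794964 = 596223; 596,223 required, 596,451 in favor — approved.
Series C: a majority of 3411396 is 1705699; 1,705,699 required, 1,705,838 in favor — approved.

Approved — every class gave the required vote.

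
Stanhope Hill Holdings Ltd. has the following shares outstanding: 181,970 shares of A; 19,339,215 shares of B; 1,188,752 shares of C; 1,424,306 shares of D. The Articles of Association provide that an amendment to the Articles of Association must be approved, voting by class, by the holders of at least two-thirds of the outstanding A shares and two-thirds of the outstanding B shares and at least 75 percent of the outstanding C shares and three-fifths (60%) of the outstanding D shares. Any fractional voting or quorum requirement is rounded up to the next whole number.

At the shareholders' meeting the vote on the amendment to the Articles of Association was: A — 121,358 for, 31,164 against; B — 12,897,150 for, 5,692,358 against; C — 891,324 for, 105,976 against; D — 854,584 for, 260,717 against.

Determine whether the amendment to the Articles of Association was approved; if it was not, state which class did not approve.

Not approved — the C shares did not give the required vote.

A: 2/3 of 181970 = 121313.33, rounded up to 121314; 121,314 required, 121,358 in favor — approved.
B: 2/3 of 19339215 = 12892810; 12,892,810 required, 12,897,150 in favor — approved.
C: 3/4 of 1188752 = 891564; 891,564 required, 891,324 in favor — not approved.
D: 3/5 of 1424306 = 854583.60, rounded up to 854584; 854,584 required, 854,584 in favor — approved.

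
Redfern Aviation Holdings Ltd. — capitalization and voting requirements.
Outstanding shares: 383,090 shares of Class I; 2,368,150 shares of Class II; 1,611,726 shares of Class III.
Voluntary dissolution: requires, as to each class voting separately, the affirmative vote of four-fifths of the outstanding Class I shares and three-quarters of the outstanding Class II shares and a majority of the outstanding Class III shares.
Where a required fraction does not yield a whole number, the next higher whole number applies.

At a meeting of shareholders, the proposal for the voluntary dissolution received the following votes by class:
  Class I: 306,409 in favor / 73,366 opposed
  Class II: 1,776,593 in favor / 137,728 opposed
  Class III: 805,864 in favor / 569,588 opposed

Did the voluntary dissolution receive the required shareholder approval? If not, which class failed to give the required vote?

Not approved — the Class I shares did not give the required vote.

Class I: 4/5 of 383090 = 306472; 306,472 required, 306,409 in favor — not approved.
Class II: 3/4 of 2368150 = 1776112.50, rounded up to 1776113; 1,776,113 required, 1,776,593 in favor — approved.
Class III: a majority of 1611726 is 805864; 805,864 required, 805,864 in favor — approved.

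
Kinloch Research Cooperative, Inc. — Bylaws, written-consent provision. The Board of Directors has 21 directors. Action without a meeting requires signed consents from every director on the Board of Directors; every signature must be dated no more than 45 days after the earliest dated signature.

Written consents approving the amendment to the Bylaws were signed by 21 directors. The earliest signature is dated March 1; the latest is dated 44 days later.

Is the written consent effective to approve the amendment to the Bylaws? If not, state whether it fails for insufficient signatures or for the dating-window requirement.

Signatures required: every one of 21 — unanimous means all 21, so 21 needed; 21 signed. Sufficient.
Dating window: the latest signature is 44 days after the earliest; the limit is 45 days. Within the window.

Effective — both the signature and dating-window requirements are satisfied.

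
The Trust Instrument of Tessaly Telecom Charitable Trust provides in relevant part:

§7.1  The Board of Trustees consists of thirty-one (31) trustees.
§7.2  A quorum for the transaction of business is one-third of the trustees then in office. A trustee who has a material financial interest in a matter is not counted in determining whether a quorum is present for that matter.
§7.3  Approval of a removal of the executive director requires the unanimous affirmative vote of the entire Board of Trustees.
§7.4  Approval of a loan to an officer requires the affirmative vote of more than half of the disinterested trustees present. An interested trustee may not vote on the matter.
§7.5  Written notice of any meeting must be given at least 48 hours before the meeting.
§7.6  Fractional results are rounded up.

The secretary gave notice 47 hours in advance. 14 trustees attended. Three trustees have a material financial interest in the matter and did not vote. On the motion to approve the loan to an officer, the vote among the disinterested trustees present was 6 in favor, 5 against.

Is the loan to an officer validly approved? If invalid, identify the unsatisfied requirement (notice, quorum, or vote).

Notice: 47 hours given; 48 required (47 < 48). Not satisfied.
Quorum: 14 present, but the 3 interested trustees do not count, leaving 11. Quorum is 11. Satisfied.
Vote: the loan to an officer requires a majority of the disinterested trustees present (14 − 3 = 11). A majority of 11 is 6, so 6 affirmative votes are needed; 6 voted in favor. Satisfied.

Invalid — notice requirement not satisfied.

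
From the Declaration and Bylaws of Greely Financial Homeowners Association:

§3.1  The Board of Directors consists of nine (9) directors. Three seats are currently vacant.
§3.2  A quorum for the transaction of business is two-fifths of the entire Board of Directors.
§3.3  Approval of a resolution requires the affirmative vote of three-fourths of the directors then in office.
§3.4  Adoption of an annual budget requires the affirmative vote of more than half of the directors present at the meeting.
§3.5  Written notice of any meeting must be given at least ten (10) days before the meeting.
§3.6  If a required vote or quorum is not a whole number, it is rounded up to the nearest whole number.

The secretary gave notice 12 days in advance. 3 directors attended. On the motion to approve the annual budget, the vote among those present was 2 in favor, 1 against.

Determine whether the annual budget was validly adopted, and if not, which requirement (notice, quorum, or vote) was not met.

Notice: 12 days given; 10 required (12 ≥ 10). Satisfied.
Quorum: 3 present; quorum is 4. Not satisfied.
Vote: the annual budget requires a majority of the directors present (3). A majority of 3 is 2, so 2 affirmative votes are needed; 2 voted in favor. Satisfied. (Moot — without a quorum no business can be validly transacted.)

Invalid — quorum requirement not satisfied.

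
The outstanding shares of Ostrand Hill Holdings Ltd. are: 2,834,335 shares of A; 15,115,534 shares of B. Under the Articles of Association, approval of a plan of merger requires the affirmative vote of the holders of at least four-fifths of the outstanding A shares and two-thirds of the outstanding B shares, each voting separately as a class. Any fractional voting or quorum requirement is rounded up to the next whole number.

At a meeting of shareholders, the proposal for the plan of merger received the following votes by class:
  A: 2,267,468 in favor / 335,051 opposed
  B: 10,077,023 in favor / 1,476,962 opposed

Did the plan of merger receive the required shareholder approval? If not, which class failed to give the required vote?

A: 4/5 of 2834335 = 2267468; 2,267,468 required, 2,267,468 in favor — approved.
B: 2/3 of 15115534 = 10077022.67, rounded up to 10077023; 10,077,023 required, 10,077,023 in favor — approved.

Approved — every class gave the required vote.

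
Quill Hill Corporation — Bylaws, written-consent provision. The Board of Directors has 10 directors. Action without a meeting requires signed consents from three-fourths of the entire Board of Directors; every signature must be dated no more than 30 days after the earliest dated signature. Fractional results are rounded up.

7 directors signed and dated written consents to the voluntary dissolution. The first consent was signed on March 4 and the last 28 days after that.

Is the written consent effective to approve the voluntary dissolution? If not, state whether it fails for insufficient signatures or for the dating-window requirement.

Signatures required: three-fourths of 10 — 3/4 of 10 = 7.50, rounded up to 8, so 8 needed; 7 signed. Insufficient.
Dating window: the latest signature is 28 days after the earliest; the limit is 30 days. Within the window.

Not effective — insufficient signatures.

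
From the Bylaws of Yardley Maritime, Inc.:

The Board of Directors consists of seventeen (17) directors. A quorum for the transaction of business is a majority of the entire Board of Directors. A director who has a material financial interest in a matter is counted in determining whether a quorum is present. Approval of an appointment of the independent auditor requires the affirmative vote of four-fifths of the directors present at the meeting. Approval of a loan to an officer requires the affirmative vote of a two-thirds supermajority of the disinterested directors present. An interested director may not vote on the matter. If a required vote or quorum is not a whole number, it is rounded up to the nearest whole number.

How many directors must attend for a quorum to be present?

9

A majority of 17 is 9.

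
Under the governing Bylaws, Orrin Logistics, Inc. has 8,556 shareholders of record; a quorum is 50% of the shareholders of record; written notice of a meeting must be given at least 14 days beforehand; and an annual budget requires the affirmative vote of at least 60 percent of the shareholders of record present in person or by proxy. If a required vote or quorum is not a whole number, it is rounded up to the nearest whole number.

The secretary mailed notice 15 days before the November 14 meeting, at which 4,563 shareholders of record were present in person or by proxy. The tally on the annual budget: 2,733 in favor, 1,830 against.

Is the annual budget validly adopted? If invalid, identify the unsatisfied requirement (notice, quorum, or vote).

Invalid — vote requirement not satisfied.

Notice: 15 days given; 14 required. Satisfied.
Quorum: 50% of 8,556 = 4,278; 4,563 present. Satisfied.
Vote: requires three-fifths of those present (4,563); 3/5 of 4563 = 2737.80, rounded up to 2738, so 2,738 needed; 2,733 in favor. Not satisfied.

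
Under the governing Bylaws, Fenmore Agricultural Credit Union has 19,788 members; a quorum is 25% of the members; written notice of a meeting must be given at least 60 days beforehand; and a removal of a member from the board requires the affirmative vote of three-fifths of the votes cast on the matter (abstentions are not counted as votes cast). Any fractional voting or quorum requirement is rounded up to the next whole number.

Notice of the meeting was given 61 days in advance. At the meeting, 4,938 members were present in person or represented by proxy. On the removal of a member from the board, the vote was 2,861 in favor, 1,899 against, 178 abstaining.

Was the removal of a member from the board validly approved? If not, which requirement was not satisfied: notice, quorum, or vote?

Invalid — quorum requirement not satisfied.

Notice: 61 days given; 60 required. Satisfied.
Quorum: 25% of 19,788 = 4,947; 4,938 present. Not satisfied.
Vote: requires three-fifths of the votes cast (4,938 − 178 abstaining = 4,760); 3/5 of 4760 = 2856, so 2,856 needed; 2,861 in favor. Satisfied.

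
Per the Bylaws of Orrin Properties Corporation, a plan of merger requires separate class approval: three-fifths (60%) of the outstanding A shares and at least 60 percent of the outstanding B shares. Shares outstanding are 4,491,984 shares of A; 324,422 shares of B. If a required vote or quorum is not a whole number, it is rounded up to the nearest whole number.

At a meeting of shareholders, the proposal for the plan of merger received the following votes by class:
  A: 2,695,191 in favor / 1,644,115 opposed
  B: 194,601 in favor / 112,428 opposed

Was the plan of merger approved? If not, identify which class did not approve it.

Not approved — the B shares did not give the required vote.

A: 3/5 of 4491984 = 2695190.40, rounded up to 2695191; 2,695,191 required, 2,695,191 in favor — approved.
B: 3/5 of 324422 = 194653.20, rounded up to 194654; 194,654 required, 194,601 in favor — not approved.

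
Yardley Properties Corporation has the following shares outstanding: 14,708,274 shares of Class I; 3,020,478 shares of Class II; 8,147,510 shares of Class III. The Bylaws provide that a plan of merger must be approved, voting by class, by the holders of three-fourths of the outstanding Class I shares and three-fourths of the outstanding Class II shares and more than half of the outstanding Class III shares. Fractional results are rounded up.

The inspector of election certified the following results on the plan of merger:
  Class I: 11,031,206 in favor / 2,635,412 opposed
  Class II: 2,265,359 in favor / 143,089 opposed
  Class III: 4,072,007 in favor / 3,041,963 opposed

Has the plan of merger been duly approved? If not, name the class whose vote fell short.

Class I: 3/4 of 14708274 = 11031205.50, rounded up to 11031206; 11,031,206 required, 11,031,206 in favor — approved.
Class II: 3/4 of 3020478 = 2265358.50, rounded up to 2265359; 2,265,359 required, 2,265,359 in favor — approved.
Class III: a majority of 8147510 is 4073756; 4,073,756 required, 4,072,007 in favor — not approved.

Not approved — the Class III shares did not give the required vote.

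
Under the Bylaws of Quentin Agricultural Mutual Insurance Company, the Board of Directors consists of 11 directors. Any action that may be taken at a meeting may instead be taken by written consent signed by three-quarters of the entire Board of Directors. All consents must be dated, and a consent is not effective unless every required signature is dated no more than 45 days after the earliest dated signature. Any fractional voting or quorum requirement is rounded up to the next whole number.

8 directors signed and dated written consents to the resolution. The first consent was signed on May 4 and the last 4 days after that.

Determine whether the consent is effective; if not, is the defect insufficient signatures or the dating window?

Signatures required: three-quarters of 11 — 3/4 of 11 = 8.25, rounded up to 9, so 9 needed; 8 signed. Insufficient.
Dating window: the latest signature is 4 days after the earliest; the limit is 45 days. Within the window.

Not effective — insufficient signatures.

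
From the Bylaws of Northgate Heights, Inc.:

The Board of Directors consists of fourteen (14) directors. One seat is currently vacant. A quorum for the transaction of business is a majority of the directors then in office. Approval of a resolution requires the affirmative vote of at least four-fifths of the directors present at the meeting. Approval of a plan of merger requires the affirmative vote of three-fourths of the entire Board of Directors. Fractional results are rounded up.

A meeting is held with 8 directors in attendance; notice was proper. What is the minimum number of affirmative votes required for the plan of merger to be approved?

The plan of merger requires three-fourths of the entire Board of Directors (14).
3/4 of 14 = 10.50, rounded up to 11.
(Only 8 can vote, so the plan of merger cannot pass at this meeting, but the required vote is still 11.)

11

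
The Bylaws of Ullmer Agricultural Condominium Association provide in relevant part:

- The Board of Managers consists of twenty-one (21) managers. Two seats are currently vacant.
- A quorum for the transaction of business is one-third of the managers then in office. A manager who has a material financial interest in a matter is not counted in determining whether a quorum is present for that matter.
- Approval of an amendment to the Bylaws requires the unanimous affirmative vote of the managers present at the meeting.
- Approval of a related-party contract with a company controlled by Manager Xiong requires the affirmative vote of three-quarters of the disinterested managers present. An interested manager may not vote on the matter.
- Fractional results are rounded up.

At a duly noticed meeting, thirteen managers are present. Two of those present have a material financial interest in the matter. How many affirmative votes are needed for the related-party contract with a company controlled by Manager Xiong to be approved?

9

The related-party contract with a company controlled by Manager Xiong requires three-fourths of the disinterested managers present (13 − 2 = 11).
3/4 of 11 = 8.25, rounded up to 9.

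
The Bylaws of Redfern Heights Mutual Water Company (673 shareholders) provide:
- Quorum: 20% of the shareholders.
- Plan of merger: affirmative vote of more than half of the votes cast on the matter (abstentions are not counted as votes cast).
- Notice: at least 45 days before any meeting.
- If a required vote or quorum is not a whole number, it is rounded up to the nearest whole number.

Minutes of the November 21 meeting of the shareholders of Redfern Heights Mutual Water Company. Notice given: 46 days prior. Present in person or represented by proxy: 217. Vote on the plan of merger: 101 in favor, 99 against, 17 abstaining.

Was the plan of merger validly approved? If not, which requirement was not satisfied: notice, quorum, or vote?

Valid — all requirements satisfied.

Notice: 46 days given; 45 required. Satisfied.
Quorum: 20% of 673 = 134.60, rounded up to 135; 217 present. Satisfied.
Vote: requires a majority of the votes cast (217 − 17 abstaining = 200); a majority of 200 is 101, so 101 needed; 101 in favor. Satisfied.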